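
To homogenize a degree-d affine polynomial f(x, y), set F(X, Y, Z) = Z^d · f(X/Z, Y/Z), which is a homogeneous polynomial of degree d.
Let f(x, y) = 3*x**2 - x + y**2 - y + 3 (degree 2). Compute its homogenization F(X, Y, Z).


F(X, Y, Z) = 3*X**2 - X*Z + Y**2 - Y*Z + 3*Z**2

deg(f) = 2.
Substitute x = X/Z, y = Y/Z into f, then multiply by Z^2.
  monomial 3·x^2·y^0 ↦ 3·X^2·Y^0·Z^0.
  monomial -1·x^1·y^0 ↦ -1·X^1·Y^0·Z^1.
  monomial 1·x^0·y^2 ↦ 1·X^0·Y^2·Z^0.
  monomial -1·x^0·y^1 ↦ -1·X^0·Y^1·Z^1.
  monomial 3·x^0·y^0 ↦ 3·X^0·Y^0·Z^2.
Collecting: F(X, Y, Z) = 3*X**2 - X*Z + Y**2 - Y*Z + 3*Z**2.


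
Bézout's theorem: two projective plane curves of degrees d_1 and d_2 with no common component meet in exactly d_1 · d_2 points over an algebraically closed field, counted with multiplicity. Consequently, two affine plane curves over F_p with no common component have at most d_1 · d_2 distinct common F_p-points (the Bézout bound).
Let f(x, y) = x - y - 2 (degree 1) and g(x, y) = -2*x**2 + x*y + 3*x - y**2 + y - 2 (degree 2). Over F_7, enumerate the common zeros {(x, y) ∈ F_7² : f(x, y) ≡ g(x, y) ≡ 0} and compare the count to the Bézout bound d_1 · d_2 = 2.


Common zeros: {(5, 3)}; count = 1; Bézout bound = 2.

deg(f) = 1, deg(g) = 2, so Bézout bound = 2.
Scan x ∈ F_7. For each x, list the y ∈ F_7 with f(x, y) ≡ 0 and those with g(x, y) ≡ 0 (mod 7); the common zeros in that column are the intersection.
  x = 0: f ≡ 0 at y ∈ {5}; g ≡ 0 at y ∈ {4}; common: ∅.
  x = 1: f ≡ 0 at y ∈ {6}; g ≡ 0 at y ∈ {1}; common: ∅.
  x = 2: f ≡ 0 at y ∈ {0}; g ≡ 0 at y ∈ {5}; common: ∅.
  x = 3: f ≡ 0 at y ∈ {1}; g ≡ 0 at y ∈ {2}; common: ∅.
  x = 4: f ≡ 0 at y ∈ {2}; g ≡ 0 at y ∈ {6}; common: ∅.
  x = 5: f ≡ 0 at y ∈ {3}; g ≡ 0 at y ∈ {3}; common: {3}.
  x = 6: f ≡ 0 at y ∈ {4}; g ≡ 0 at y ∈ {0}; common: ∅.
Collecting: common zeros = {(5, 3)}, so the count is 1.
Comparison with the Bézout bound: 1 ≤ 2 = deg(f)·deg(g), as expected for curves with no common component (the affine F_7-count falls short of the bound because intersections may lie at infinity, over extension fields, or carry multiplicity).


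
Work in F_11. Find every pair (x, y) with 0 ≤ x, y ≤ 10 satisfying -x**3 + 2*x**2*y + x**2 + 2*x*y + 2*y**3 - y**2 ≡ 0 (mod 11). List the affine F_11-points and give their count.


Affine F_11-points: {(0, 0), (0, 6), (1, 0), (2, 3), (3, 3), (4, 2), (4, 7), (4, 8), (5, 7), (6, 2), (6, 7), (6, 8), (7, 8)}; count = 13.

For each of the 121 pairs (x, y) ∈ F_11², evaluate f(x, y) mod 11. Record the zeros.
  x = 0: [0↦0, 1↦1, 2↦1, 3↦1, 4↦2, 5↦5, 6↦0, 7↦10, 8↦3, 9↦2, 10↦8]  zeros at y ∈ {0, 6}
  x = 1: [0↦0, 1↦5, 2↦9, 3↦2, 4↦7, 5↦3, 6↦2, 7↦5, 8↦2, 9↦5, 10↦4]  zeros at y ∈ {0}
  x = 2: [0↦7, 1↦9, 2↦10, 3↦0, 4↦2, 5↦6, 6↦2, 7↦2, 8↦7, 9↦7, 10↦3]  zeros at y ∈ {3}
  x = 3: [0↦4, 1↦7, 2↦9, 3↦0, 4↦3, 5↦8, 6↦5, 7↦6, 8↦1, 9↦2, 10↦10]  zeros at y ∈ {3}
  x = 4: [0↦7, 1↦4, 2↦0, 3↦7, 4↦4, 5↦3, 6↦5, 7↦0, 8↦0, 9↦6, 10↦8]  zeros at y ∈ {2, 7, 8}
  x = 5: [0↦10, 1↦5, 2↦10, 3↦4, 4↦10, 5↦7, 6↦7, 7↦0, 8↦9, 9↦2, 10↦2]  zeros at y ∈ {7}
  x = 6: [0↦7, 1↦4, 2↦0, 3↦7, 4↦4, 5↦3, 6↦5, 7↦0, 8↦0, 9↦6, 10↦8]  zeros at y ∈ {2, 7, 8}
  x = 7: [0↦3, 1↦6, 2↦8, 3↦10, 4↦2, 5↦7, 6↦4, 7↦5, 8↦0, 9↦1, 10↦9]  zeros at y ∈ {8}
  x = 8: [0↦3, 1↦5, 2↦6, 3↦7, 4↦9, 5↦2, 6↦9, 7↦9, 8↦3, 9↦3, 10↦10]  zeros at y ∈ ∅
  x = 9: [0↦1, 1↦6, 2↦10, 3↦3, 4↦8, 5↦4, 6↦3, 7↦6, 8↦3, 9↦6, 10↦5]  zeros at y ∈ ∅
  x = 10: [0↦2, 1↦3, 2↦3, 3↦3, 4↦4, 5↦7, 6↦2, 7↦1, 8↦5, 9↦4, 10↦10]  zeros at y ∈ ∅
Collecting zeros: affine points = {(0, 0), (0, 6), (1, 0), (2, 3), (3, 3), (4, 2), (4, 7), (4, 8), (5, 7), (6, 2), (6, 7), (6, 8), (7, 8)}.
Total count |C(F_11)_aff| = 13.


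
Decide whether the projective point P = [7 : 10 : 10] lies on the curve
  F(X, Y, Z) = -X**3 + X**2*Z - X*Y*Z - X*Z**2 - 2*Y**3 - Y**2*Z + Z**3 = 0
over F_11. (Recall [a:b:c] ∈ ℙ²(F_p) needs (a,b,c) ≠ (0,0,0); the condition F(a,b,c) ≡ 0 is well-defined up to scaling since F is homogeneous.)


F(7,10,10) ≡ 3 (mod 11); P is NOT on the curve.

Evaluate F(7, 10, 10) term-by-term (mod 11).
  -X**3 ↦ -1·343·1·1 = -343
  X**2*Z ↦ 1·49·1·10 = 490
  -X*Y*Z ↦ -1·7·10·10 = -700
  -X*Z**2 ↦ -1·7·1·100 = -700
  -2*Y**3 ↦ -2·1·1000·1 = -2000
  -Y**2*Z ↦ -1·1·100·10 = -1000
  Z**3 ↦ 1·1·1·1000 = 1000
Sum: F(7, 10, 10) = (-343) + (490) + (-700) + (-700) + (-2000) + (-1000) + (1000) = -3253.
Reducing mod 11: -3253 ≡ 3 (mod 11).
Since F(a, b, c) ≡ 3 ≠ 0 (mod 11), P does NOT lie on the curve.


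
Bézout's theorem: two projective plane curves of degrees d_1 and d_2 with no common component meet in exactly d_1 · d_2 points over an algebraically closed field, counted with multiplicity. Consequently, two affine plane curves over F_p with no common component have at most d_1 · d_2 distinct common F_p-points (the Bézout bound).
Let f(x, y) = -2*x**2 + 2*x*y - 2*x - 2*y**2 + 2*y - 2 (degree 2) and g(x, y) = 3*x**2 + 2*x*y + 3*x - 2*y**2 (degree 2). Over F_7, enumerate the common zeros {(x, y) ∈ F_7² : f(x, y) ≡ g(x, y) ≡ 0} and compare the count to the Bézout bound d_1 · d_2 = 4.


Common zeros: ∅; count = 0; Bézout bound = 4.

deg(f) = 2, deg(g) = 2, so Bézout bound = 4.
Scan x ∈ F_7. For each x, list the y ∈ F_7 with f(x, y) ≡ 0 and those with g(x, y) ≡ 0 (mod 7); the common zeros in that column are the intersection.
  x = 0: f ≡ 0 at y ∈ {3, 5}; g ≡ 0 at y ∈ {0}; common: ∅.
  x = 1: f ≡ 0 at y ∈ ∅; g ≡ 0 at y ∈ ∅; common: ∅.
  x = 2: f ≡ 0 at y ∈ {0, 3}; g ≡ 0 at y ∈ ∅; common: ∅.
  x = 3: f ≡ 0 at y ∈ ∅; g ≡ 0 at y ∈ {4, 6}; common: ∅.
  x = 4: f ≡ 0 at y ∈ {0, 5}; g ≡ 0 at y ∈ ∅; common: ∅.
  x = 5: f ≡ 0 at y ∈ ∅; g ≡ 0 at y ∈ {1, 4}; common: ∅.
  x = 6: f ≡ 0 at y ∈ ∅; g ≡ 0 at y ∈ {0, 6}; common: ∅.
Collecting: common zeros = ∅, so the count is 0.
Comparison with the Bézout bound: 0 ≤ 4 = deg(f)·deg(g), as expected for curves with no common component (the affine F_7-count falls short of the bound because intersections may lie at infinity, over extension fields, or carry multiplicity).


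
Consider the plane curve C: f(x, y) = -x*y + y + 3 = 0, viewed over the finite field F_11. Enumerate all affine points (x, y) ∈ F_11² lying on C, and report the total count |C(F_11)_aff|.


Affine F_11-points: {(0, 8), (2, 3), (3, 7), (4, 1), (5, 9), (6, 5), (7, 6), (8, 2), (9, 10), (10, 4)}; count = 10.

For each of the 121 pairs (x, y) ∈ F_11², evaluate f(x, y) mod 11. Record the zeros.
  x = 0: [0↦3, 1↦4, 2↦5, 3↦6, 4↦7, 5↦8, 6↦9, 7↦10, 8↦0, 9↦1, 10↦2]  zeros at y ∈ {8}
  x = 1: [0↦3, 1↦3, 2↦3, 3↦3, 4↦3, 5↦3, 6↦3, 7↦3, 8↦3, 9↦3, 10↦3]  zeros at y ∈ ∅
  x = 2: [0↦3, 1↦2, 2↦1, 3↦0, 4↦10, 5↦9, 6↦8, 7↦7, 8↦6, 9↦5, 10↦4]  zeros at y ∈ {3}
  x = 3: [0↦3, 1↦1, 2↦10, 3↦8, 4↦6, 5↦4, 6↦2, 7↦0, 8↦9, 9↦7, 10↦5]  zeros at y ∈ {7}
  x = 4: [0↦3, 1↦0, 2↦8, 3↦5, 4↦2, 5↦10, 6↦7, 7↦4, 8↦1, 9↦9, 10↦6]  zeros at y ∈ {1}
  x = 5: [0↦3, 1↦10, 2↦6, 3↦2, 4↦9, 5↦5, 6↦1, 7↦8, 8↦4, 9↦0, 10↦7]  zeros at y ∈ {9}
  x = 6: [0↦3, 1↦9, 2↦4, 3↦10, 4↦5, 5↦0, 6↦6, 7↦1, 8↦7, 9↦2, 10↦8]  zeros at y ∈ {5}
  x = 7: [0↦3, 1↦8, 2↦2, 3↦7, 4↦1, 5↦6, 6↦0, 7↦5, 8↦10, 9↦4, 10↦9]  zeros at y ∈ {6}
  x = 8: [0↦3, 1↦7, 2↦0, 3↦4, 4↦8, 5↦1, 6↦5, 7↦9, 8↦2, 9↦6, 10↦10]  zeros at y ∈ {2}
  x = 9: [0↦3, 1↦6, 2↦9, 3↦1, 4↦4, 5↦7, 6↦10, 7↦2, 8↦5, 9↦8, 10↦0]  zeros at y ∈ {10}
  x = 10: [0↦3, 1↦5, 2↦7, 3↦9, 4↦0, 5↦2, 6↦4, 7↦6, 8↦8, 9↦10, 10↦1]  zeros at y ∈ {4}
Collecting zeros: affine points = {(0, 8), (2, 3), (3, 7), (4, 1), (5, 9), (6, 5), (7, 6), (8, 2), (9, 10), (10, 4)}.
Total count |C(F_11)_aff| = 10.


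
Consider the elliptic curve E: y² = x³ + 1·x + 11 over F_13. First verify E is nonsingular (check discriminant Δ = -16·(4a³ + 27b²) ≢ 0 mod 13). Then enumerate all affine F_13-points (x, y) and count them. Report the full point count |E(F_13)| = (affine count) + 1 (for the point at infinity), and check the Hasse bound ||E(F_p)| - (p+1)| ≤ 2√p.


Affine points = {(1, 0), (4, 1), (4, 12), (6, 5), (6, 8), (7, 6), (7, 7), (11, 1), (11, 12), (12, 3), (12, 10)}; affine count = 11; |E(F_13)| = 12.

Discriminant check: Δ ∝ 4a³ + 27b² = 4·1³ + 27·11² = 4·1 + 27·121 ≡ 8 (mod 13). Nonzero ⇒ E is nonsingular.
For each x ∈ F_13, compute rhs = x³ + 1·x + 11 mod 13, then count y ∈ F_13 with y² ≡ rhs.
  x = 0: rhs = 11, matching y values: none (0 points).
  x = 1: rhs = 0, matching y values: 0 (1 points).
  x = 2: rhs = 8, matching y values: none (0 points).
  x = 3: rhs = 2, matching y values: none (0 points).
  x = 4: rhs = 1, matching y values: 1, 12 (2 points).
  x = 5: rhs = 11, matching y values: none (0 points).
  x = 6: rhs = 12, matching y values: 5, 8 (2 points).
  x = 7: rhs = 10, matching y values: 6, 7 (2 points).
  x = 8: rhs = 11, matching y values: none (0 points).
  x = 9: rhs = 8, matching y values: none (0 points).
  x = 10: rhs = 7, matching y values: none (0 points).
  x = 11: rhs = 1, matching y values: 1, 12 (2 points).
  x = 12: rhs = 9, matching y values: 3, 10 (2 points).
Total affine count: 11.
Full point count |E(F_13)| = 11 + 1 = 12.
Hasse bound: |12 − (13+1)| = |-2| = 2 ≤ 2√13 ≈ 7.2111 ✓.


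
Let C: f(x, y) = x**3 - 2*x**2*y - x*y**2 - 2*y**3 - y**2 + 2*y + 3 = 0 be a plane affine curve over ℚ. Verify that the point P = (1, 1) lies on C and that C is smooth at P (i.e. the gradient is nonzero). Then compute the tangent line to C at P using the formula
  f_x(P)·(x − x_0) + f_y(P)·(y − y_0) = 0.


Tangent line at P: -2*x - 10*y + 12 = 0.

Step 1: f(1, 1) = 0, so P lies on C.
Step 2: partial derivatives
  f_x(x, y) = 3*x**2 - 4*x*y - y**2, f_y(x, y) = -2*x**2 - 2*x*y - 6*y**2 - 2*y + 2.
  f_x(P) = -2, f_y(P) = -10 (gradient nonzero, so P is smooth).
Step 3: tangent line at P: -2·(x − 1) + -10·(y − 1) = 0.
Expanding: -2*x - 10*y + 12 = 0.


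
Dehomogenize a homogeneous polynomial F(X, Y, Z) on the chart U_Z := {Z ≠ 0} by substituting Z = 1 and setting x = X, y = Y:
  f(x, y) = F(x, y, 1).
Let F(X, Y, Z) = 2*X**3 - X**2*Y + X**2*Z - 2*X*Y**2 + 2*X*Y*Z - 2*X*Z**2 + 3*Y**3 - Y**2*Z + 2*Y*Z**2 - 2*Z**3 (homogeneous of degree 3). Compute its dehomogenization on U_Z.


f(x, y) = 2*x**3 - x**2*y + x**2 - 2*x*y**2 + 2*x*y - 2*x + 3*y**3 - y**2 + 2*y - 2

On U_Z we set Z = 1. Each monomial c·X^i·Y^j·Z^k in F becomes c·x^i·y^j·1^k = c·x^i·y^j.
Substituting Z = 1: F(X, Y, 1) = 2*x**3 - x**2*y + x**2 - 2*x*y**2 + 2*x*y - 2*x + 3*y**3 - y**2 + 2*y - 2.
Note: deg(f) ≤ deg(F) = 3; strict inequality happens when F is divisible by Z (lost terms).


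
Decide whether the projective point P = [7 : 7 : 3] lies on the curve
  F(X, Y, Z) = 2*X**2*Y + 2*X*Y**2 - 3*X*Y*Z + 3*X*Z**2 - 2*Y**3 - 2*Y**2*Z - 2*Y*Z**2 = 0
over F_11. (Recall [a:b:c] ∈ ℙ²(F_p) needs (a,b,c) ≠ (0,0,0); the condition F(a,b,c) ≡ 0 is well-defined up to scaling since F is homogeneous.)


F(7,7,3) ≡ 3 (mod 11); P is NOT on the curve.

Evaluate F(7, 7, 3) term-by-term (mod 11).
  2*X**2*Y ↦ 2·49·7·1 = 686
  2*X*Y**2 ↦ 2·7·49·1 = 686
  -3*X*Y*Z ↦ -3·7·7·3 = -441
  3*X*Z**2 ↦ 3·7·1·9 = 189
  -2*Y**3 ↦ -2·1·343·1 = -686
  -2*Y**2*Z ↦ -2·1·49·3 = -294
  -2*Y*Z**2 ↦ -2·1·7·9 = -126
Sum: F(7, 7, 3) = (686) + (686) + (-441) + (189) + (-686) + (-294) + (-126) = 14.
Reducing mod 11: 14 ≡ 3 (mod 11).
Since F(a, b, c) ≡ 3 ≠ 0 (mod 11), P does NOT lie on the curve.


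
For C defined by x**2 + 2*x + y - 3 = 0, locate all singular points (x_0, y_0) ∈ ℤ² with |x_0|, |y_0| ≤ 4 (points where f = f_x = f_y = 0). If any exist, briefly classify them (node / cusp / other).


No singular points in the scanned grid; C is smooth there.

Compute partial derivatives:
  f_x = 2*x + 2.
  f_y = 1.
f_y = 1 is a nonzero constant, so f_y never vanishes: no point (x, y) can satisfy f = f_x = f_y = 0. In particular no (x, y) ∈ {−4, ..., 4}² is singular; the curve is smooth.


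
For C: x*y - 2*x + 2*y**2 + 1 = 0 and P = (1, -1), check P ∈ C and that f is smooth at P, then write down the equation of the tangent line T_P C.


Tangent line at P: -3*x - 3*y = 0.

Step 1: f(1, -1) = 0, so P lies on C.
Step 2: partial derivatives
  f_x(x, y) = y - 2, f_y(x, y) = x + 4*y.
  f_x(P) = -3, f_y(P) = -3 (gradient nonzero, so P is smooth).
Step 3: tangent line at P: -3·(x − 1) + -3·(y − -1) = 0.
Expanding: -3*x - 3*y = 0.


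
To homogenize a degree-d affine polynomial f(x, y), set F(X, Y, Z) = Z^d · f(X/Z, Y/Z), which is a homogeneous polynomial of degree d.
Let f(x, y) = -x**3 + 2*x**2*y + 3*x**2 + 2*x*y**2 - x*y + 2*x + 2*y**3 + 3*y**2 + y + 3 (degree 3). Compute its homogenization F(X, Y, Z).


F(X, Y, Z) = -X**3 + 2*X**2*Y + 3*X**2*Z + 2*X*Y**2 - X*Y*Z + 2*X*Z**2 + 2*Y**3 + 3*Y**2*Z + Y*Z**2 + 3*Z**3

deg(f) = 3.
Substitute x = X/Z, y = Y/Z into f, then multiply by Z^3.
  monomial -1·x^3·y^0 ↦ -1·X^3·Y^0·Z^0.
  monomial 2·x^2·y^1 ↦ 2·X^2·Y^1·Z^0.
  monomial 3·x^2·y^0 ↦ 3·X^2·Y^0·Z^1.
  monomial 2·x^1·y^2 ↦ 2·X^1·Y^2·Z^0.
  monomial -1·x^1·y^1 ↦ -1·X^1·Y^1·Z^1.
  monomial 2·x^1·y^0 ↦ 2·X^1·Y^0·Z^2.
  monomial 2·x^0·y^3 ↦ 2·X^0·Y^3·Z^0.
  monomial 3·x^0·y^2 ↦ 3·X^0·Y^2·Z^1.
  monomial 1·x^0·y^1 ↦ 1·X^0·Y^1·Z^2.
  monomial 3·x^0·y^0 ↦ 3·X^0·Y^0·Z^3.
Collecting: F(X, Y, Z) = -X**3 + 2*X**2*Y + 3*X**2*Z + 2*X*Y**2 - X*Y*Z + 2*X*Z**2 + 2*Y**3 + 3*Y**2*Z + Y*Z**2 + 3*Z**3.


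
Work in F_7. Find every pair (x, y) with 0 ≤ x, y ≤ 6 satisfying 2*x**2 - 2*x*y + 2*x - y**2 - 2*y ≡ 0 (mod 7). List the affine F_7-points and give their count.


Affine F_7-points: {(0, 0), (0, 5), (1, 4), (1, 6), (2, 4), (4, 5), (4, 6), (6, 0)}; count = 8.

For each of the 49 pairs (x, y) ∈ F_7², evaluate f(x, y) mod 7. Record the zeros.
  x = 0: [0↦0, 1↦4, 2↦6, 3↦6, 4↦4, 5↦0, 6↦1]  zeros at y ∈ {0, 5}
  x = 1: [0↦4, 1↦6, 2↦6, 3↦4, 4↦0, 5↦1, 6↦0]  zeros at y ∈ {4, 6}
  x = 2: [0↦5, 1↦5, 2↦3, 3↦6, 4↦0, 5↦6, 6↦3]  zeros at y ∈ {4}
  x = 3: [0↦3, 1↦1, 2↦4, 3↦5, 4↦4, 5↦1, 6↦3]  zeros at y ∈ ∅
  x = 4: [0↦5, 1↦1, 2↦2, 3↦1, 4↦5, 5↦0, 6↦0]  zeros at y ∈ {5, 6}
  x = 5: [0↦4, 1↦5, 2↦4, 3↦1, 4↦3, 5↦3, 6↦1]  zeros at y ∈ ∅
  x = 6: [0↦0, 1↦6, 2↦3, 3↦5, 4↦5, 5↦3, 6↦6]  zeros at y ∈ {0}
Collecting zeros: affine points = {(0, 0), (0, 5), (1, 4), (1, 6), (2, 4), (4, 5), (4, 6), (6, 0)}.
Total count |C(F_7)_aff| = 8.


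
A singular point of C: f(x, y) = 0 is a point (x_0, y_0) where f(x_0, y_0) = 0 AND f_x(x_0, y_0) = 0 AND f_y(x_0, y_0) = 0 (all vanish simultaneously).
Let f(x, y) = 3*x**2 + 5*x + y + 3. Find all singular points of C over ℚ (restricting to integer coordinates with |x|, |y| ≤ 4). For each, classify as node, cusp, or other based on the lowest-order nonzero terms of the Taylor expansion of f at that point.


No singular points in the scanned grid; C is smooth there.

Compute partial derivatives:
  f_x = 6*x + 5.
  f_y = 1.
f_y = 1 is a nonzero constant, so f_y never vanishes: no point (x, y) can satisfy f = f_x = f_y = 0. In particular no (x, y) ∈ {−4, ..., 4}² is singular; the curve is smooth.


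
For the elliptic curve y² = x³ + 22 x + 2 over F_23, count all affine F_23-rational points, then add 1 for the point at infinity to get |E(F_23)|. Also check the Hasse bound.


Affine points = {(0, 5), (0, 18), (1, 5), (1, 18), (2, 10), (2, 13), (3, 7), (3, 16), (4, 4), (4, 19), (7, 4), (7, 19), (8, 0), (9, 3), (9, 20), (10, 7), (10, 16), (12, 4), (12, 19), (13, 1), (13, 22), (14, 8), (14, 15), (15, 2), (15, 21), (20, 1), (20, 22), (22, 5), (22, 18)}; affine count = 29; |E(F_23)| = 30.

Discriminant check: Δ ∝ 4a³ + 27b² = 4·22³ + 27·2² = 4·10648 + 27·4 ≡ 12 (mod 23). Nonzero ⇒ E is nonsingular.
For each x ∈ F_23, compute rhs = x³ + 22·x + 2 mod 23, then count y ∈ F_23 with y² ≡ rhs.
  x = 0: rhs = 2, matching y values: 5, 18 (2 points).
  x = 1: rhs = 2, matching y values: 5, 18 (2 points).
  x = 2: rhs = 8, matching y values: 10, 13 (2 points).
  x = 3: rhs = 3, matching y values: 7, 16 (2 points).
  x = 4: rhs = 16, matching y values: 4, 19 (2 points).
  x = 5: rhs = 7, matching y values: none (0 points).
  x = 6: rhs = 5, matching y values: none (0 points).
  x = 7: rhs = 16, matching y values: 4, 19 (2 points).
  x = 8: rhs = 0, matching y values: 0 (1 points).
  x = 9: rhs = 9, matching y values: 3, 20 (2 points).
  x = 10: rhs = 3, matching y values: 7, 16 (2 points).
  x = 11: rhs = 11, matching y values: none (0 points).
  x = 12: rhs = 16, matching y values: 4, 19 (2 points).
  x = 13: rhs = 1, matching y values: 1, 22 (2 points).
  x = 14: rhs = 18, matching y values: 8, 15 (2 points).
  x = 15: rhs = 4, matching y values: 2, 21 (2 points).
  x = 16: rhs = 11, matching y values: none (0 points).
  x = 17: rhs = 22, matching y values: none (0 points).
  x = 18: rhs = 20, matching y values: none (0 points).
  x = 19: rhs = 11, matching y values: none (0 points).
  x = 20: rhs = 1, matching y values: 1, 22 (2 points).
  x = 21: rhs = 19, matching y values: none (0 points).
  x = 22: rhs = 2, matching y values: 5, 18 (2 points).
Total affine count: 29.
Full point count |E(F_23)| = 29 + 1 = 30.
Hasse bound: |30 − (23+1)| = |6| = 6 ≤ 2√23 ≈ 9.5917 ✓.


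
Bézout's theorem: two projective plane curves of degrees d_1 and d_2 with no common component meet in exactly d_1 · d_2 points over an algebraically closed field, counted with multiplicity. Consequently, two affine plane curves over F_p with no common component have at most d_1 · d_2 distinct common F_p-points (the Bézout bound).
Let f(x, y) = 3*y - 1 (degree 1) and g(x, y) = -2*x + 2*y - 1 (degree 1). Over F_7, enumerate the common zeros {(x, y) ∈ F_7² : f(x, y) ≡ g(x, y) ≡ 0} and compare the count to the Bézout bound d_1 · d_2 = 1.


Common zeros: {(1, 5)}; count = 1; Bézout bound = 1.

deg(f) = 1, deg(g) = 1, so Bézout bound = 1.
Scan x ∈ F_7. For each x, list the y ∈ F_7 with f(x, y) ≡ 0 and those with g(x, y) ≡ 0 (mod 7); the common zeros in that column are the intersection.
  x = 0: f ≡ 0 at y ∈ {5}; g ≡ 0 at y ∈ {4}; common: ∅.
  x = 1: f ≡ 0 at y ∈ {5}; g ≡ 0 at y ∈ {5}; common: {5}.
  x = 2: f ≡ 0 at y ∈ {5}; g ≡ 0 at y ∈ {6}; common: ∅.
  x = 3: f ≡ 0 at y ∈ {5}; g ≡ 0 at y ∈ {0}; common: ∅.
  x = 4: f ≡ 0 at y ∈ {5}; g ≡ 0 at y ∈ {1}; common: ∅.
  x = 5: f ≡ 0 at y ∈ {5}; g ≡ 0 at y ∈ {2}; common: ∅.
  x = 6: f ≡ 0 at y ∈ {5}; g ≡ 0 at y ∈ {3}; common: ∅.
Collecting: common zeros = {(1, 5)}, so the count is 1.
Comparison with the Bézout bound: 1 ≤ 1 = deg(f)·deg(g), as expected for curves with no common component (the bound is attained).


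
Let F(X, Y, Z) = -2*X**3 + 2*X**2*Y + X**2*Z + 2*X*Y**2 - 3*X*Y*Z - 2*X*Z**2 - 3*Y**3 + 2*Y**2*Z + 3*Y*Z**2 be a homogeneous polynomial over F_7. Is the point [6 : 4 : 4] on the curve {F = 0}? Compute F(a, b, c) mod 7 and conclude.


F(6,4,4) ≡ 1 (mod 7); P is NOT on the curve.

Evaluate F(6, 4, 4) term-by-term (mod 7).
  -2*X**3 ↦ -2·216·1·1 = -432
  2*X**2*Y ↦ 2·36·4·1 = 288
  X**2*Z ↦ 1·36·1·4 = 144
  2*X*Y**2 ↦ 2·6·16·1 = 192
  -3*X*Y*Z ↦ -3·6·4·4 = -288
  -2*X*Z**2 ↦ -2·6·1·16 = -192
  -3*Y**3 ↦ -3·1·64·1 = -192
  2*Y**2*Z ↦ 2·1·16·4 = 128
  3*Y*Z**2 ↦ 3·1·4·16 = 192
Sum: F(6, 4, 4) = (-432) + (288) + (144) + (192) + (-288) + (-192) + (-192) + (128) + (192) = -160.
Reducing mod 7: -160 ≡ 1 (mod 7).
Since F(a, b, c) ≡ 1 ≠ 0 (mod 7), P does NOT lie on the curve.


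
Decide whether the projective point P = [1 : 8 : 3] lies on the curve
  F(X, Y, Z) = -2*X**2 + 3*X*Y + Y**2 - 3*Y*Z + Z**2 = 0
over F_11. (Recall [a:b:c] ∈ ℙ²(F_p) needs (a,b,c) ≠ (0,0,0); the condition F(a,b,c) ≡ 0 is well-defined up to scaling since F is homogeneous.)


F(1,8,3) ≡ 1 (mod 11); P is NOT on the curve.

Evaluate F(1, 8, 3) term-by-term (mod 11).
  -2*X**2 ↦ -2·1·1·1 = -2
  3*X*Y ↦ 3·1·8·1 = 24
  Y**2 ↦ 1·1·64·1 = 64
  -3*Y*Z ↦ -3·1·8·3 = -72
  Z**2 ↦ 1·1·1·9 = 9
Sum: F(1, 8, 3) = (-2) + (24) + (64) + (-72) + (9) = 23.
Reducing mod 11: 23 ≡ 1 (mod 11).
Since F(a, b, c) ≡ 1 ≠ 0 (mod 11), P does NOT lie on the curve.


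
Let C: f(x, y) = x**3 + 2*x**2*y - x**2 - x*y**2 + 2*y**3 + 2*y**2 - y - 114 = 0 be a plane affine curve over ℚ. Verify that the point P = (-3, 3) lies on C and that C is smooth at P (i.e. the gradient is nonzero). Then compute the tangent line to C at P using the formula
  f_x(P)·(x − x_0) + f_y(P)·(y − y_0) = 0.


Tangent line at P: -12*x + 101*y - 339 = 0.

Step 1: f(-3, 3) = 0, so P lies on C.
Step 2: partial derivatives
  f_x(x, y) = 3*x**2 + 4*x*y - 2*x - y**2, f_y(x, y) = 2*x**2 - 2*x*y + 6*y**2 + 4*y - 1.
  f_x(P) = -12, f_y(P) = 101 (gradient nonzero, so P is smooth).
Step 3: tangent line at P: -12·(x − -3) + 101·(y − 3) = 0.
Expanding: -12*x + 101*y - 339 = 0.


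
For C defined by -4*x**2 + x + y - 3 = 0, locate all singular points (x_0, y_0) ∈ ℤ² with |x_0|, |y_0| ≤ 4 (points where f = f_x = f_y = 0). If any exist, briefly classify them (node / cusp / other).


No singular points in the scanned grid; C is smooth there.

Compute partial derivatives:
  f_x = 1 - 8*x.
  f_y = 1.
f_y = 1 is a nonzero constant, so f_y never vanishes: no point (x, y) can satisfy f = f_x = f_y = 0. In particular no (x, y) ∈ {−4, ..., 4}² is singular; the curve is smooth.


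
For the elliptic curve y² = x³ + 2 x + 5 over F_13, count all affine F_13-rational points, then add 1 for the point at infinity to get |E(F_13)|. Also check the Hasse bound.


Affine points = {(2, 2), (2, 11), (3, 5), (3, 8), (4, 5), (4, 8), (5, 6), (5, 7), (6, 5), (6, 8), (8, 0)}; affine count = 11; |E(F_13)| = 12.

Discriminant check: Δ ∝ 4a³ + 27b² = 4·2³ + 27·5² = 4·8 + 27·25 ≡ 5 (mod 13). Nonzero ⇒ E is nonsingular.
For each x ∈ F_13, compute rhs = x³ + 2·x + 5 mod 13, then count y ∈ F_13 with y² ≡ rhs.
  x = 0: rhs = 5, matching y values: none (0 points).
  x = 1: rhs = 8, matching y values: none (0 points).
  x = 2: rhs = 4, matching y values: 2, 11 (2 points).
  x = 3: rhs = 12, matching y values: 5, 8 (2 points).
  x = 4: rhs = 12, matching y values: 5, 8 (2 points).
  x = 5: rhs = 10, matching y values: 6, 7 (2 points).
  x = 6: rhs = 12, matching y values: 5, 8 (2 points).
  x = 7: rhs = 11, matching y values: none (0 points).
  x = 8: rhs = 0, matching y values: 0 (1 points).
  x = 9: rhs = 11, matching y values: none (0 points).
  x = 10: rhs = 11, matching y values: none (0 points).
  x = 11: rhs = 6, matching y values: none (0 points).
  x = 12: rhs = 2, matching y values: none (0 points).
Total affine count: 11.
Full point count |E(F_13)| = 11 + 1 = 12.
Hasse bound: |12 − (13+1)| = |-2| = 2 ≤ 2√13 ≈ 7.2111 ✓.


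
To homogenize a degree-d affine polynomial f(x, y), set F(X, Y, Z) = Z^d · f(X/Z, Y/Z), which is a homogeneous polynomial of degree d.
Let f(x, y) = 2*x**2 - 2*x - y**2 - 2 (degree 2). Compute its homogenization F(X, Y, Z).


F(X, Y, Z) = 2*X**2 - 2*X*Z - Y**2 - 2*Z**2

deg(f) = 2.
Substitute x = X/Z, y = Y/Z into f, then multiply by Z^2.
  monomial 2·x^2·y^0 ↦ 2·X^2·Y^0·Z^0.
  monomial -2·x^1·y^0 ↦ -2·X^1·Y^0·Z^1.
  monomial -1·x^0·y^2 ↦ -1·X^0·Y^2·Z^0.
  monomial -2·x^0·y^0 ↦ -2·X^0·Y^0·Z^2.
Collecting: F(X, Y, Z) = 2*X**2 - 2*X*Z - Y**2 - 2*Z**2.


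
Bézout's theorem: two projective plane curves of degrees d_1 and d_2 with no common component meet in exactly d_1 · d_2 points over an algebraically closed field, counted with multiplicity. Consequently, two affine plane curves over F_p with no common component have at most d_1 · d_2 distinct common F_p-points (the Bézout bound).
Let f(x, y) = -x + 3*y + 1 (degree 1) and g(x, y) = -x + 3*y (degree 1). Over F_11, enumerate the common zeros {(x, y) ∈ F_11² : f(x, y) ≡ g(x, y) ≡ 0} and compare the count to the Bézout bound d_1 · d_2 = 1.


Common zeros: ∅; count = 0; Bézout bound = 1.

deg(f) = 1, deg(g) = 1, so Bézout bound = 1.
Scan x ∈ F_11. For each x, list the y ∈ F_11 with f(x, y) ≡ 0 and those with g(x, y) ≡ 0 (mod 11); the common zeros in that column are the intersection.
  x = 0: f ≡ 0 at y ∈ {7}; g ≡ 0 at y ∈ {0}; common: ∅.
  x = 1: f ≡ 0 at y ∈ {0}; g ≡ 0 at y ∈ {4}; common: ∅.
  x = 2: f ≡ 0 at y ∈ {4}; g ≡ 0 at y ∈ {8}; common: ∅.
  x = 3: f ≡ 0 at y ∈ {8}; g ≡ 0 at y ∈ {1}; common: ∅.
  x = 4: f ≡ 0 at y ∈ {1}; g ≡ 0 at y ∈ {5}; common: ∅.
  x = 5: f ≡ 0 at y ∈ {5}; g ≡ 0 at y ∈ {9}; common: ∅.
  x = 6: f ≡ 0 at y ∈ {9}; g ≡ 0 at y ∈ {2}; common: ∅.
  x = 7: f ≡ 0 at y ∈ {2}; g ≡ 0 at y ∈ {6}; common: ∅.
  x = 8: f ≡ 0 at y ∈ {6}; g ≡ 0 at y ∈ {10}; common: ∅.
  x = 9: f ≡ 0 at y ∈ {10}; g ≡ 0 at y ∈ {3}; common: ∅.
  x = 10: f ≡ 0 at y ∈ {3}; g ≡ 0 at y ∈ {7}; common: ∅.
Collecting: common zeros = ∅, so the count is 0.
Comparison with the Bézout bound: 0 ≤ 1 = deg(f)·deg(g), as expected for curves with no common component (the affine F_11-count falls short of the bound because intersections may lie at infinity, over extension fields, or carry multiplicity).


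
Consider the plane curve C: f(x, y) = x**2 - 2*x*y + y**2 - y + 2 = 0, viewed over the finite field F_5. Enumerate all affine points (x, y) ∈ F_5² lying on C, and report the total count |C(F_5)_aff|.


Affine F_5-points: {(2, 2), (2, 3), (3, 1), (4, 1), (4, 3)}; count = 5.

For each of the 25 pairs (x, y) ∈ F_5², evaluate f(x, y) mod 5. Record the zeros.
  x = 0: [0↦2, 1↦2, 2↦4, 3↦3, 4↦4]  zeros at y ∈ ∅
  x = 1: [0↦3, 1↦1, 2↦1, 3↦3, 4↦2]  zeros at y ∈ ∅
  x = 2: [0↦1, 1↦2, 2↦0, 3↦0, 4↦2]  zeros at y ∈ {2, 3}
  x = 3: [0↦1, 1↦0, 2↦1, 3↦4, 4↦4]  zeros at y ∈ {1}
  x = 4: [0↦3, 1↦0, 2↦4, 3↦0, 4↦3]  zeros at y ∈ {1, 3}
Collecting zeros: affine points = {(2, 2), (2, 3), (3, 1), (4, 1), (4, 3)}.
Total count |C(F_5)_aff| = 5.


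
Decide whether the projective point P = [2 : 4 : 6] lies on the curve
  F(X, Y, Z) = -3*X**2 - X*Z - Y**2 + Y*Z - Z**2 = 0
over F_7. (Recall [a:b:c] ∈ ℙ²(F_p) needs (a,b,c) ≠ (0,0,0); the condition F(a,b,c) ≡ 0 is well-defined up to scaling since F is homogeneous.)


F(2,4,6) ≡ 4 (mod 7); P is NOT on the curve.

Evaluate F(2, 4, 6) term-by-term (mod 7).
  -3*X**2 ↦ -3·4·1·1 = -12
  -X*Z ↦ -1·2·1·6 = -12
  -Y**2 ↦ -1·1·16·1 = -16
  Y*Z ↦ 1·1·4·6 = 24
  -Z**2 ↦ -1·1·1·36 = -36
Sum: F(2, 4, 6) = (-12) + (-12) + (-16) + (24) + (-36) = -52.
Reducing mod 7: -52 ≡ 4 (mod 7).
Since F(a, b, c) ≡ 4 ≠ 0 (mod 7), P does NOT lie on the curve.


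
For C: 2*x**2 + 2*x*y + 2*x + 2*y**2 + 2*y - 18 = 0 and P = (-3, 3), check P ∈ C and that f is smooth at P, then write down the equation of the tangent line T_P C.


Tangent line at P: -4*x + 8*y - 36 = 0.

Step 1: f(-3, 3) = 0, so P lies on C.
Step 2: partial derivatives
  f_x(x, y) = 4*x + 2*y + 2, f_y(x, y) = 2*x + 4*y + 2.
  f_x(P) = -4, f_y(P) = 8 (gradient nonzero, so P is smooth).
Step 3: tangent line at P: -4·(x − -3) + 8·(y − 3) = 0.
Expanding: -4*x + 8*y - 36 = 0.


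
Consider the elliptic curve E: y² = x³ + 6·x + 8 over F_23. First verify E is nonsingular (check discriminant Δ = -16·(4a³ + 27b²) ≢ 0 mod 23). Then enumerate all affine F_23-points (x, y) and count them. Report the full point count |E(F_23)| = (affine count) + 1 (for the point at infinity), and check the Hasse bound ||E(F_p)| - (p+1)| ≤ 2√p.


Affine points = {(0, 10), (0, 13), (4, 2), (4, 21), (5, 5), (5, 18), (7, 5), (7, 18), (8, 4), (8, 19), (9, 3), (9, 20), (11, 5), (11, 18), (13, 11), (13, 12), (15, 0), (17, 3), (17, 20), (19, 9), (19, 14), (20, 3), (20, 20), (22, 1), (22, 22)}; affine count = 25; |E(F_23)| = 26.

Discriminant check: Δ ∝ 4a³ + 27b² = 4·6³ + 27·8² = 4·216 + 27·64 ≡ 16 (mod 23). Nonzero ⇒ E is nonsingular.
For each x ∈ F_23, compute rhs = x³ + 6·x + 8 mod 23, then count y ∈ F_23 with y² ≡ rhs.
  x = 0: rhs = 8, matching y values: 10, 13 (2 points).
  x = 1: rhs = 15, matching y values: none (0 points).
  x = 2: rhs = 5, matching y values: none (0 points).
  x = 3: rhs = 7, matching y values: none (0 points).
  x = 4: rhs = 4, matching y values: 2, 21 (2 points).
  x = 5: rhs = 2, matching y values: 5, 18 (2 points).
  x = 6: rhs = 7, matching y values: none (0 points).
  x = 7: rhs = 2, matching y values: 5, 18 (2 points).
  x = 8: rhs = 16, matching y values: 4, 19 (2 points).
  x = 9: rhs = 9, matching y values: 3, 20 (2 points).
  x = 10: rhs = 10, matching y values: none (0 points).
  x = 11: rhs = 2, matching y values: 5, 18 (2 points).
  x = 12: rhs = 14, matching y values: none (0 points).
  x = 13: rhs = 6, matching y values: 11, 12 (2 points).
  x = 14: rhs = 7, matching y values: none (0 points).
  x = 15: rhs = 0, matching y values: 0 (1 points).
  x = 16: rhs = 14, matching y values: none (0 points).
  x = 17: rhs = 9, matching y values: 3, 20 (2 points).
  x = 18: rhs = 14, matching y values: none (0 points).
  x = 19: rhs = 12, matching y values: 9, 14 (2 points).
  x = 20: rhs = 9, matching y values: 3, 20 (2 points).
  x = 21: rhs = 11, matching y values: none (0 points).
  x = 22: rhs = 1, matching y values: 1, 22 (2 points).
Total affine count: 25.
Full point count |E(F_23)| = 25 + 1 = 26.
Hasse bound: |26 − (23+1)| = |2| = 2 ≤ 2√23 ≈ 9.5917 ✓.


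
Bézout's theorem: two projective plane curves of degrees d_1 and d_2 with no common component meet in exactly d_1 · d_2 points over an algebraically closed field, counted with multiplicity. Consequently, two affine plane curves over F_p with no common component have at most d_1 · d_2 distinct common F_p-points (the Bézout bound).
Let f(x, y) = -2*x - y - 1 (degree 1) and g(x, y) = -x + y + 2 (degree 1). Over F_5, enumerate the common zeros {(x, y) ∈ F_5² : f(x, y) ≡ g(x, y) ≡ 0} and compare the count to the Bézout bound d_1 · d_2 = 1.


Common zeros: {(2, 0)}; count = 1; Bézout bound = 1.

deg(f) = 1, deg(g) = 1, so Bézout bound = 1.
Scan x ∈ F_5. For each x, list the y ∈ F_5 with f(x, y) ≡ 0 and those with g(x, y) ≡ 0 (mod 5); the common zeros in that column are the intersection.
  x = 0: f ≡ 0 at y ∈ {4}; g ≡ 0 at y ∈ {3}; common: ∅.
  x = 1: f ≡ 0 at y ∈ {2}; g ≡ 0 at y ∈ {4}; common: ∅.
  x = 2: f ≡ 0 at y ∈ {0}; g ≡ 0 at y ∈ {0}; common: {0}.
  x = 3: f ≡ 0 at y ∈ {3}; g ≡ 0 at y ∈ {1}; common: ∅.
  x = 4: f ≡ 0 at y ∈ {1}; g ≡ 0 at y ∈ {2}; common: ∅.
Collecting: common zeros = {(2, 0)}, so the count is 1.
Comparison with the Bézout bound: 1 ≤ 1 = deg(f)·deg(g), as expected for curves with no common component (the bound is attained).


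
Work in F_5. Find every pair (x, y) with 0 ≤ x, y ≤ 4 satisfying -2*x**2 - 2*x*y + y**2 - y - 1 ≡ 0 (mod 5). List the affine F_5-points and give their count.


Affine F_5-points: {(0, 3), (1, 1), (1, 2), (2, 2), (2, 3), (3, 1)}; count = 6.

For each of the 25 pairs (x, y) ∈ F_5², evaluate f(x, y) mod 5. Record the zeros.
  x = 0: [0↦4, 1↦4, 2↦1, 3↦0, 4↦1]  zeros at y ∈ {3}
  x = 1: [0↦2, 1↦0, 2↦0, 3↦2, 4↦1]  zeros at y ∈ {1, 2}
  x = 2: [0↦1, 1↦2, 2↦0, 3↦0, 4↦2]  zeros at y ∈ {2, 3}
  x = 3: [0↦1, 1↦0, 2↦1, 3↦4, 4↦4]  zeros at y ∈ {1}
  x = 4: [0↦2, 1↦4, 2↦3, 3↦4, 4↦2]  zeros at y ∈ ∅
Collecting zeros: affine points = {(0, 3), (1, 1), (1, 2), (2, 2), (2, 3), (3, 1)}.
Total count |C(F_5)_aff| = 6.


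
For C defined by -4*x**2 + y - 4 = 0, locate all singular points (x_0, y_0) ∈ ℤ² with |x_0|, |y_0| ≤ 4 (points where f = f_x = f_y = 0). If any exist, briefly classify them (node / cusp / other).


No singular points in the scanned grid; C is smooth there.

Compute partial derivatives:
  f_x = -8*x.
  f_y = 1.
f_y = 1 is a nonzero constant, so f_y never vanishes: no point (x, y) can satisfy f = f_x = f_y = 0. In particular no (x, y) ∈ {−4, ..., 4}² is singular; the curve is smooth.


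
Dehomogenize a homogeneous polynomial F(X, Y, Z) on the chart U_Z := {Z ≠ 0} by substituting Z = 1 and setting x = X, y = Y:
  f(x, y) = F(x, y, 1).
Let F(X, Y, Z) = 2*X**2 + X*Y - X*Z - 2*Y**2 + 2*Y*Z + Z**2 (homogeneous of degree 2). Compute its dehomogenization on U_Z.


f(x, y) = 2*x**2 + x*y - x - 2*y**2 + 2*y + 1

On U_Z we set Z = 1. Each monomial c·X^i·Y^j·Z^k in F becomes c·x^i·y^j·1^k = c·x^i·y^j.
Substituting Z = 1: F(X, Y, 1) = 2*x**2 + x*y - x - 2*y**2 + 2*y + 1.
Note: deg(f) ≤ deg(F) = 2; strict inequality happens when F is divisible by Z (lost terms).


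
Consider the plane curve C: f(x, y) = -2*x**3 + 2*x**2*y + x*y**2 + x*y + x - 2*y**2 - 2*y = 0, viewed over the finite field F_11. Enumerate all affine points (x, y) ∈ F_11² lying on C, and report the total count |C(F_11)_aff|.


Affine F_11-points: {(0, 0), (0, 10), (2, 10), (3, 6), (3, 8), (4, 1), (4, 4), (7, 4), (8, 8), (8, 10), (9, 5), (9, 7)}; count = 12.

For each of the 121 pairs (x, y) ∈ F_11², evaluate f(x, y) mod 11. Record the zeros.
  x = 0: [0↦0, 1↦7, 2↦10, 3↦9, 4↦4, 5↦6, 6↦4, 7↦9, 8↦10, 9↦7, 10↦0]  zeros at y ∈ {0, 10}
  x = 1: [0↦10, 1↦10, 2↦8, 3↦4, 4↦9, 5↦1, 6↦2, 7↦1, 8↦9, 9↦4, 10↦8]  zeros at y ∈ ∅
  x = 2: [0↦8, 1↦5, 2↦2, 3↦10, 4↦7, 5↦4, 6↦1, 7↦9, 8↦6, 9↦3, 10↦0]  zeros at y ∈ {10}
  x = 3: [0↦4, 1↦2, 2↦2, 3↦4, 4↦8, 5↦3, 6↦0, 7↦10, 8↦0, 9↦3, 10↦8]  zeros at y ∈ {6, 8}
  x = 4: [0↦8, 1↦0, 2↦7, 3↦7, 4↦0, 5↦8, 6↦9, 7↦3, 8↦1, 9↦3, 10↦9]  zeros at y ∈ {1, 4}
  x = 5: [0↦8, 1↦9, 2↦5, 3↦7, 4↦4, 5↦7, 6↦5, 7↦9, 8↦8, 9↦2, 10↦2]  zeros at y ∈ ∅
  x = 6: [0↦3, 1↦6, 2↦6, 3↦3, 4↦8, 5↦10, 6↦9, 7↦5, 8↦9, 9↦10, 10↦8]  zeros at y ∈ ∅
  x = 7: [0↦3, 1↦1, 2↦9, 3↦5, 4↦0, 5↦5, 6↦9, 7↦1, 8↦3, 9↦4, 10↦4]  zeros at y ∈ {4}
  x = 8: [0↦7, 1↦4, 2↦2, 3↦1, 4↦1, 5↦2, 6↦4, 7↦7, 8↦0, 9↦5, 10↦0]  zeros at y ∈ {8, 10}
  x = 9: [0↦3, 1↦3, 2↦6, 3↦1, 4↦10, 5↦0, 6↦4, 7↦0, 8↦10, 9↦1, 10↦6]  zeros at y ∈ {5, 7}
  x = 10: [0↦1, 1↦8, 2↦9, 3↦4, 4↦4, 5↦9, 6↦8, 7↦1, 8↦10, 9↦2, 10↦10]  zeros at y ∈ ∅
Collecting zeros: affine points = {(0, 0), (0, 10), (2, 10), (3, 6), (3, 8), (4, 1), (4, 4), (7, 4), (8, 8), (8, 10), (9, 5), (9, 7)}.
Total count |C(F_11)_aff| = 12.


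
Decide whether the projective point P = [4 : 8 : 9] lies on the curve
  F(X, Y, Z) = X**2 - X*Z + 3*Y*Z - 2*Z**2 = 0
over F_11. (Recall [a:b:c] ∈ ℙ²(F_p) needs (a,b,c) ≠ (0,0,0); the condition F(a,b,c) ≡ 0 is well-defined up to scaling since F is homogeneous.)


F(4,8,9) ≡ 1 (mod 11); P is NOT on the curve.

Evaluate F(4, 8, 9) term-by-term (mod 11).
  X**2 ↦ 1·16·1·1 = 16
  -X*Z ↦ -1·4·1·9 = -36
  3*Y*Z ↦ 3·1·8·9 = 216
  -2*Z**2 ↦ -2·1·1·81 = -162
Sum: F(4, 8, 9) = (16) + (-36) + (216) + (-162) = 34.
Reducing mod 11: 34 ≡ 1 (mod 11).
Since F(a, b, c) ≡ 1 ≠ 0 (mod 11), P does NOT lie on the curve.


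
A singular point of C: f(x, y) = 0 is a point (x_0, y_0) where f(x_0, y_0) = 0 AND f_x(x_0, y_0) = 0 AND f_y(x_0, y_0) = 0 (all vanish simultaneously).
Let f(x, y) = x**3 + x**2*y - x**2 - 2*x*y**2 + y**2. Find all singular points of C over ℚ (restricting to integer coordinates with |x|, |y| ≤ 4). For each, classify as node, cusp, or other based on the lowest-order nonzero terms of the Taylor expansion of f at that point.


Singular points: {(0, 0)}; classification: node.

Compute partial derivatives:
  f_x = 3*x**2 + 2*x*y - 2*x - 2*y**2.
  f_y = x**2 - 4*x*y + 2*y.
Scan x_0 ∈ {−4, ..., 4}. For each x_0, f_y(x_0, y) is a polynomial in y; find its integer roots y ∈ {−4, ..., 4}, then test f_x and f at those candidates.
  x = -4: f_y(-4, y) = 18*y + 16; no integer root y with |y| ≤ 4.
  x = -3: f_y(-3, y) = 14*y + 9; no integer root y with |y| ≤ 4.
  x = -2: f_y(-2, y) = 10*y + 4; no integer root y with |y| ≤ 4.
  x = -1: f_y(-1, y) = 6*y + 1; no integer root y with |y| ≤ 4.
  x = 0: f_y(0, y) = 2*y; vanishes at y ∈ {0}. (0, 0): f_x = 0, f = 0 — SINGULAR.
  x = 1: f_y(1, y) = 1 - 2*y; no integer root y with |y| ≤ 4.
  x = 2: f_y(2, y) = 4 - 6*y; no integer root y with |y| ≤ 4.
  x = 3: f_y(3, y) = 9 - 10*y; no integer root y with |y| ≤ 4.
  x = 4: f_y(4, y) = 16 - 14*y; no integer root y with |y| ≤ 4.
Only singular point on the grid: (0, 0).
Classify: substitute x = 0 + u, y = 0 + v and expand: f = u**3 + u**2*v - u**2 - 2*u*v**2 + v**2.
No constant or linear terms (consistent with a singular point). Quadratic part: -u**2 + v**2. Cubic part: u**3 + u**2*v - 2*u*v**2.
The quadratic part v**2 - u**2 = (v − u)(v + u) splits into two distinct linear factors, so there are two distinct tangent lines y − 0 = ±(x − 0) — this is a node (ordinary double point).
Classification: node.


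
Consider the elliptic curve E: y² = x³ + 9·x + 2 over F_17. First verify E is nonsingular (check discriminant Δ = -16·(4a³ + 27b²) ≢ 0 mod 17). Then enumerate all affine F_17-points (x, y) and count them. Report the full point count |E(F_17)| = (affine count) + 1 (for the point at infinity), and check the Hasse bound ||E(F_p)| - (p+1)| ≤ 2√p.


Affine points = {(0, 6), (0, 11), (4, 0), (5, 6), (5, 11), (6, 0), (7, 0), (8, 5), (8, 12), (9, 8), (9, 9), (10, 2), (10, 15), (11, 2), (11, 15), (12, 6), (12, 11), (13, 2), (13, 15), (14, 4), (14, 13), (16, 3), (16, 14)}; affine count = 23; |E(F_17)| = 24.

Discriminant check: Δ ∝ 4a³ + 27b² = 4·9³ + 27·2² = 4·729 + 27·4 ≡ 15 (mod 17). Nonzero ⇒ E is nonsingular.
For each x ∈ F_17, compute rhs = x³ + 9·x + 2 mod 17, then count y ∈ F_17 with y² ≡ rhs.
  x = 0: rhs = 2, matching y values: 6, 11 (2 points).
  x = 1: rhs = 12, matching y values: none (0 points).
  x = 2: rhs = 11, matching y values: none (0 points).
  x = 3: rhs = 5, matching y values: none (0 points).
  x = 4: rhs = 0, matching y values: 0 (1 points).
  x = 5: rhs = 2, matching y values: 6, 11 (2 points).
  x = 6: rhs = 0, matching y values: 0 (1 points).
  x = 7: rhs = 0, matching y values: 0 (1 points).
  x = 8: rhs = 8, matching y values: 5, 12 (2 points).
  x = 9: rhs = 13, matching y values: 8, 9 (2 points).
  x = 10: rhs = 4, matching y values: 2, 15 (2 points).
  x = 11: rhs = 4, matching y values: 2, 15 (2 points).
  x = 12: rhs = 2, matching y values: 6, 11 (2 points).
  x = 13: rhs = 4, matching y values: 2, 15 (2 points).
  x = 14: rhs = 16, matching y values: 4, 13 (2 points).
  x = 15: rhs = 10, matching y values: none (0 points).
  x = 16: rhs = 9, matching y values: 3, 14 (2 points).
Total affine count: 23.
Full point count |E(F_17)| = 23 + 1 = 24.
Hasse bound: |24 − (17+1)| = |6| = 6 ≤ 2√17 ≈ 8.2462 ✓.


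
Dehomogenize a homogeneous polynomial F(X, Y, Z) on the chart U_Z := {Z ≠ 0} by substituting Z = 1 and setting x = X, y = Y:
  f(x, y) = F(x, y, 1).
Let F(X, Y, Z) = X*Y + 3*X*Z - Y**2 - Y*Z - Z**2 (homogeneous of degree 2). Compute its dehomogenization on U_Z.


f(x, y) = x*y + 3*x - y**2 - y - 1

On U_Z we set Z = 1. Each monomial c·X^i·Y^j·Z^k in F becomes c·x^i·y^j·1^k = c·x^i·y^j.
Substituting Z = 1: F(X, Y, 1) = x*y + 3*x - y**2 - y - 1.
Note: deg(f) ≤ deg(F) = 2; strict inequality happens when F is divisible by Z (lost terms).


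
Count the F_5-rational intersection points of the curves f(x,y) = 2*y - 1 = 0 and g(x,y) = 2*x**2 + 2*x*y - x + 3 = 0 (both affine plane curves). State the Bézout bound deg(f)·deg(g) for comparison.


Common zeros: {(1, 3), (4, 3)}; count = 2; Bézout bound = 2.

deg(f) = 1, deg(g) = 2, so Bézout bound = 2.
Scan x ∈ F_5. For each x, list the y ∈ F_5 with f(x, y) ≡ 0 and those with g(x, y) ≡ 0 (mod 5); the common zeros in that column are the intersection.
  x = 0: f ≡ 0 at y ∈ {3}; g ≡ 0 at y ∈ ∅; common: ∅.
  x = 1: f ≡ 0 at y ∈ {3}; g ≡ 0 at y ∈ {3}; common: {3}.
  x = 2: f ≡ 0 at y ∈ {3}; g ≡ 0 at y ∈ {4}; common: ∅.
  x = 3: f ≡ 0 at y ∈ {3}; g ≡ 0 at y ∈ {2}; common: ∅.
  x = 4: f ≡ 0 at y ∈ {3}; g ≡ 0 at y ∈ {3}; common: {3}.
Collecting: common zeros = {(1, 3), (4, 3)}, so the count is 2.
Comparison with the Bézout bound: 2 ≤ 2 = deg(f)·deg(g), as expected for curves with no common component (the bound is attained).
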